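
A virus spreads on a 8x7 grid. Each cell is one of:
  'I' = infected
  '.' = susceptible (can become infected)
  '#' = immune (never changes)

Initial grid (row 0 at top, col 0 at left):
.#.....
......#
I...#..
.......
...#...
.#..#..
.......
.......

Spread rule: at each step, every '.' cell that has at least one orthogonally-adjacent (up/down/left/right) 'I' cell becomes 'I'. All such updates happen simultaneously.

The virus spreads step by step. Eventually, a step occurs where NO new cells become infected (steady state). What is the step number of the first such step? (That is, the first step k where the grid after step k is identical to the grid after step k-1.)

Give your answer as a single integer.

Answer: 12

Derivation:
Step 0 (initial): 1 infected
Step 1: +3 new -> 4 infected
Step 2: +5 new -> 9 infected
Step 3: +5 new -> 14 infected
Step 4: +5 new -> 19 infected
Step 5: +6 new -> 25 infected
Step 6: +7 new -> 32 infected
Step 7: +6 new -> 38 infected
Step 8: +6 new -> 44 infected
Step 9: +3 new -> 47 infected
Step 10: +2 new -> 49 infected
Step 11: +1 new -> 50 infected
Step 12: +0 new -> 50 infected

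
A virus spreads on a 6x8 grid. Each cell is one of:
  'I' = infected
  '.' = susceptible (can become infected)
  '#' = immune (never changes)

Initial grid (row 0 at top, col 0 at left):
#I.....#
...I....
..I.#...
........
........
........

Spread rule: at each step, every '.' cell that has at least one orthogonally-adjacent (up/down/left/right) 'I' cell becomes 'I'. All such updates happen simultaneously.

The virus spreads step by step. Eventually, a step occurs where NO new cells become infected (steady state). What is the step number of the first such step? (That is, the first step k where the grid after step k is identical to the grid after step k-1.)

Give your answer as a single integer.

Step 0 (initial): 3 infected
Step 1: +8 new -> 11 infected
Step 2: +7 new -> 18 infected
Step 3: +8 new -> 26 infected
Step 4: +8 new -> 34 infected
Step 5: +5 new -> 39 infected
Step 6: +3 new -> 42 infected
Step 7: +2 new -> 44 infected
Step 8: +1 new -> 45 infected
Step 9: +0 new -> 45 infected

Answer: 9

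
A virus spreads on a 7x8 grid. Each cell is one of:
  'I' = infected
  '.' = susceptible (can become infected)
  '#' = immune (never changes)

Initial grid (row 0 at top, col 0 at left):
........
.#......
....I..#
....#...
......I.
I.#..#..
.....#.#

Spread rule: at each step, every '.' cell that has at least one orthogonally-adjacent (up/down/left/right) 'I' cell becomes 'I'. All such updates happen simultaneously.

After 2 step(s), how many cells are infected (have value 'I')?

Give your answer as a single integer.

Step 0 (initial): 3 infected
Step 1: +10 new -> 13 infected
Step 2: +14 new -> 27 infected

Answer: 27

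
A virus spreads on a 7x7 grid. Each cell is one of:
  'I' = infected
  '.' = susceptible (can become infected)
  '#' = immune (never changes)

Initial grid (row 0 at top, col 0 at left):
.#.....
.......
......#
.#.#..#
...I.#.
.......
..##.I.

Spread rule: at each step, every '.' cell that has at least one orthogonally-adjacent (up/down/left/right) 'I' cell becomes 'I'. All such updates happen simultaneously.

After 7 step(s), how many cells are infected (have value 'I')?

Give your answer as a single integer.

Step 0 (initial): 2 infected
Step 1: +6 new -> 8 infected
Step 2: +6 new -> 14 infected
Step 3: +6 new -> 20 infected
Step 4: +8 new -> 28 infected
Step 5: +7 new -> 35 infected
Step 6: +4 new -> 39 infected
Step 7: +2 new -> 41 infected

Answer: 41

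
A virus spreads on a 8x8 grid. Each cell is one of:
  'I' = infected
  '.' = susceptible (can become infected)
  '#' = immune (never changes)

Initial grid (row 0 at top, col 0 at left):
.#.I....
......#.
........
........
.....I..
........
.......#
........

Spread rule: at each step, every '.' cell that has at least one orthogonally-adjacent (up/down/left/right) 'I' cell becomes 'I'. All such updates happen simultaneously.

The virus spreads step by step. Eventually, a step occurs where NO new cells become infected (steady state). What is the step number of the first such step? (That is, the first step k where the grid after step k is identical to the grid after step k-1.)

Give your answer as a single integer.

Step 0 (initial): 2 infected
Step 1: +7 new -> 9 infected
Step 2: +12 new -> 21 infected
Step 3: +14 new -> 35 infected
Step 4: +10 new -> 45 infected
Step 5: +9 new -> 54 infected
Step 6: +4 new -> 58 infected
Step 7: +2 new -> 60 infected
Step 8: +1 new -> 61 infected
Step 9: +0 new -> 61 infected

Answer: 9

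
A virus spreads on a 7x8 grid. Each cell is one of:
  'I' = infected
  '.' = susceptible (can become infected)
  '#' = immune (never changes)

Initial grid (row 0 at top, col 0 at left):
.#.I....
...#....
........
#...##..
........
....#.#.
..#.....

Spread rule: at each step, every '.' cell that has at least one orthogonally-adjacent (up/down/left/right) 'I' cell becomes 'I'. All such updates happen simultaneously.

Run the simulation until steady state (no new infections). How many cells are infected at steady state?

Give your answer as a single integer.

Step 0 (initial): 1 infected
Step 1: +2 new -> 3 infected
Step 2: +3 new -> 6 infected
Step 3: +5 new -> 11 infected
Step 4: +7 new -> 18 infected
Step 5: +7 new -> 25 infected
Step 6: +5 new -> 30 infected
Step 7: +6 new -> 36 infected
Step 8: +5 new -> 41 infected
Step 9: +4 new -> 45 infected
Step 10: +2 new -> 47 infected
Step 11: +1 new -> 48 infected
Step 12: +0 new -> 48 infected

Answer: 48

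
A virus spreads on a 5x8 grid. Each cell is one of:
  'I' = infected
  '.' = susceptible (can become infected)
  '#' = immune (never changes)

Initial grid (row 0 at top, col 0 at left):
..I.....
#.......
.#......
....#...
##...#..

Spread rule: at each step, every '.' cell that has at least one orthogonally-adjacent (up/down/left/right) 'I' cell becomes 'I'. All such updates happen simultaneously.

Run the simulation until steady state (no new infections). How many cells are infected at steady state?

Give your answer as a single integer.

Step 0 (initial): 1 infected
Step 1: +3 new -> 4 infected
Step 2: +5 new -> 9 infected
Step 3: +4 new -> 13 infected
Step 4: +6 new -> 19 infected
Step 5: +5 new -> 24 infected
Step 6: +5 new -> 29 infected
Step 7: +2 new -> 31 infected
Step 8: +2 new -> 33 infected
Step 9: +1 new -> 34 infected
Step 10: +0 new -> 34 infected

Answer: 34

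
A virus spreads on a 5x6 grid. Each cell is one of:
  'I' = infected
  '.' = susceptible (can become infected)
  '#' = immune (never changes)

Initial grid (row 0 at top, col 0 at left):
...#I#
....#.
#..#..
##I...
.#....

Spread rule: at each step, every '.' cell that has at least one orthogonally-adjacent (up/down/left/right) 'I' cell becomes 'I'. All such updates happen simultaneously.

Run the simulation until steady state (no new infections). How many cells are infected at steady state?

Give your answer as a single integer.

Step 0 (initial): 2 infected
Step 1: +3 new -> 5 infected
Step 2: +4 new -> 9 infected
Step 3: +6 new -> 15 infected
Step 4: +4 new -> 19 infected
Step 5: +2 new -> 21 infected
Step 6: +0 new -> 21 infected

Answer: 21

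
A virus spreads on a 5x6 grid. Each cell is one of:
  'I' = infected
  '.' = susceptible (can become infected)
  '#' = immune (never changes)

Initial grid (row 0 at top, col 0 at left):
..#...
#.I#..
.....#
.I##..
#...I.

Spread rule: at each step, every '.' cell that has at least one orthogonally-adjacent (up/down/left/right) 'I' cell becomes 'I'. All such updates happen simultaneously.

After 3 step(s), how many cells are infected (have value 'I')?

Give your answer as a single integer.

Answer: 19

Derivation:
Step 0 (initial): 3 infected
Step 1: +8 new -> 11 infected
Step 2: +6 new -> 17 infected
Step 3: +2 new -> 19 infected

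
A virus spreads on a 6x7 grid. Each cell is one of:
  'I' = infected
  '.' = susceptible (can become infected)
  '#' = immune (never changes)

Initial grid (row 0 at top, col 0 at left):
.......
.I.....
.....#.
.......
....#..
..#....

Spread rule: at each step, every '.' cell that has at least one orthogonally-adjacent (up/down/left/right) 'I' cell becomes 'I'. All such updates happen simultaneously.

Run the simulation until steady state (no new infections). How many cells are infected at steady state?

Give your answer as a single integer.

Answer: 39

Derivation:
Step 0 (initial): 1 infected
Step 1: +4 new -> 5 infected
Step 2: +6 new -> 11 infected
Step 3: +6 new -> 17 infected
Step 4: +7 new -> 24 infected
Step 5: +5 new -> 29 infected
Step 6: +4 new -> 33 infected
Step 7: +3 new -> 36 infected
Step 8: +2 new -> 38 infected
Step 9: +1 new -> 39 infected
Step 10: +0 new -> 39 infected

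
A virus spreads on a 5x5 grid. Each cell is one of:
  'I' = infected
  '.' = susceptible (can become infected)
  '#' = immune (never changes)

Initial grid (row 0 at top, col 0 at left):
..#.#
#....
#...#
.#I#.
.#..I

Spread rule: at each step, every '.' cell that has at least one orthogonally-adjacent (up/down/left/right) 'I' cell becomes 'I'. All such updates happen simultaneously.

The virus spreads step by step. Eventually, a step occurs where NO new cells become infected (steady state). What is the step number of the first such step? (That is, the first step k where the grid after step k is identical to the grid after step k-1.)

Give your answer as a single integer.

Step 0 (initial): 2 infected
Step 1: +4 new -> 6 infected
Step 2: +3 new -> 9 infected
Step 3: +2 new -> 11 infected
Step 4: +3 new -> 14 infected
Step 5: +1 new -> 15 infected
Step 6: +0 new -> 15 infected

Answer: 6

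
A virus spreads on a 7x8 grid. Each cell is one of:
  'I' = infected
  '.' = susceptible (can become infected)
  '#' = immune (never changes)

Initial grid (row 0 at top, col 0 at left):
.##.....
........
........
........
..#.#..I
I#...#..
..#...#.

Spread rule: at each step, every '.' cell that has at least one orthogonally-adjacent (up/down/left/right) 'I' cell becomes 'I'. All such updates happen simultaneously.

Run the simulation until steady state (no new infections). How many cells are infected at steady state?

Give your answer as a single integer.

Step 0 (initial): 2 infected
Step 1: +5 new -> 7 infected
Step 2: +8 new -> 15 infected
Step 3: +5 new -> 20 infected
Step 4: +7 new -> 27 infected
Step 5: +7 new -> 34 infected
Step 6: +5 new -> 39 infected
Step 7: +3 new -> 42 infected
Step 8: +4 new -> 46 infected
Step 9: +1 new -> 47 infected
Step 10: +1 new -> 48 infected
Step 11: +0 new -> 48 infected

Answer: 48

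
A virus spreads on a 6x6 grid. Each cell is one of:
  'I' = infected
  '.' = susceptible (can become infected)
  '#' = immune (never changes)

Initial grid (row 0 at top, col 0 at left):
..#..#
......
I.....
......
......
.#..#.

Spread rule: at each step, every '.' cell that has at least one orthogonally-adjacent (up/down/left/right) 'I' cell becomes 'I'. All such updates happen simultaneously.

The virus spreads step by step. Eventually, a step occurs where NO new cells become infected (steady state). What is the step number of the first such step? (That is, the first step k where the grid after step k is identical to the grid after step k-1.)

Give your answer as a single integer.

Answer: 9

Derivation:
Step 0 (initial): 1 infected
Step 1: +3 new -> 4 infected
Step 2: +5 new -> 9 infected
Step 3: +6 new -> 15 infected
Step 4: +4 new -> 19 infected
Step 5: +6 new -> 25 infected
Step 6: +5 new -> 30 infected
Step 7: +1 new -> 31 infected
Step 8: +1 new -> 32 infected
Step 9: +0 new -> 32 infected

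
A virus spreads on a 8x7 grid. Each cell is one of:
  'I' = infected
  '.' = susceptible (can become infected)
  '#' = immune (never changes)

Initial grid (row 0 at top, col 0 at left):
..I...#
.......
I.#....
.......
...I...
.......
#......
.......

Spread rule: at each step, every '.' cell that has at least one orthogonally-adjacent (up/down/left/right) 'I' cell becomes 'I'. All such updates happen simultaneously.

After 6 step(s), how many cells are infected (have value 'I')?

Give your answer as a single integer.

Answer: 53

Derivation:
Step 0 (initial): 3 infected
Step 1: +10 new -> 13 infected
Step 2: +14 new -> 27 infected
Step 3: +11 new -> 38 infected
Step 4: +8 new -> 46 infected
Step 5: +5 new -> 51 infected
Step 6: +2 new -> 53 infected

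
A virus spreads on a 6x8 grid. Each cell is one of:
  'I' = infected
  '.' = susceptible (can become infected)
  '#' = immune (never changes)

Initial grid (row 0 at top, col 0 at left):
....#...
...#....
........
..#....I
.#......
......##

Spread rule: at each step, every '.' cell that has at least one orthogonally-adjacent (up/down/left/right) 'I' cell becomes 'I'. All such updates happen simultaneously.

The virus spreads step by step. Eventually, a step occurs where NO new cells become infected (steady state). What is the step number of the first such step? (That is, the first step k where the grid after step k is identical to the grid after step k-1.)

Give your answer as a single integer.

Answer: 11

Derivation:
Step 0 (initial): 1 infected
Step 1: +3 new -> 4 infected
Step 2: +4 new -> 8 infected
Step 3: +5 new -> 13 infected
Step 4: +6 new -> 19 infected
Step 5: +5 new -> 24 infected
Step 6: +3 new -> 27 infected
Step 7: +3 new -> 30 infected
Step 8: +5 new -> 35 infected
Step 9: +5 new -> 40 infected
Step 10: +2 new -> 42 infected
Step 11: +0 new -> 42 infected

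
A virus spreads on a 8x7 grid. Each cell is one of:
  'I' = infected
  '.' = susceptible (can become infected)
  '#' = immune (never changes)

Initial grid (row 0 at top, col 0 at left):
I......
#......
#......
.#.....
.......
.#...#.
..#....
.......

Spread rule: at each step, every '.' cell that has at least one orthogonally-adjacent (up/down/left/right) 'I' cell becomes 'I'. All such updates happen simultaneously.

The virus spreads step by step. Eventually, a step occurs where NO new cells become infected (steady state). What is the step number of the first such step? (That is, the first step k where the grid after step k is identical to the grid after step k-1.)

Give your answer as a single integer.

Step 0 (initial): 1 infected
Step 1: +1 new -> 2 infected
Step 2: +2 new -> 4 infected
Step 3: +3 new -> 7 infected
Step 4: +3 new -> 10 infected
Step 5: +4 new -> 14 infected
Step 6: +5 new -> 19 infected
Step 7: +6 new -> 25 infected
Step 8: +5 new -> 30 infected
Step 9: +6 new -> 36 infected
Step 10: +4 new -> 40 infected
Step 11: +6 new -> 46 infected
Step 12: +3 new -> 49 infected
Step 13: +1 new -> 50 infected
Step 14: +0 new -> 50 infected

Answer: 14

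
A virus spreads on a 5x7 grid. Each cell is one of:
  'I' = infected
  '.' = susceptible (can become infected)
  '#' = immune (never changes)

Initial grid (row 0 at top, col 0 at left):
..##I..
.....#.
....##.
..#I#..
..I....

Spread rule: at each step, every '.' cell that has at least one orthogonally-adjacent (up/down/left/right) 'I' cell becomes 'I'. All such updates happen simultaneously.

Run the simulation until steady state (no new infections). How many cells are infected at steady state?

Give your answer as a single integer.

Answer: 28

Derivation:
Step 0 (initial): 3 infected
Step 1: +5 new -> 8 infected
Step 2: +6 new -> 14 infected
Step 3: +5 new -> 19 infected
Step 4: +5 new -> 24 infected
Step 5: +3 new -> 27 infected
Step 6: +1 new -> 28 infected
Step 7: +0 new -> 28 infected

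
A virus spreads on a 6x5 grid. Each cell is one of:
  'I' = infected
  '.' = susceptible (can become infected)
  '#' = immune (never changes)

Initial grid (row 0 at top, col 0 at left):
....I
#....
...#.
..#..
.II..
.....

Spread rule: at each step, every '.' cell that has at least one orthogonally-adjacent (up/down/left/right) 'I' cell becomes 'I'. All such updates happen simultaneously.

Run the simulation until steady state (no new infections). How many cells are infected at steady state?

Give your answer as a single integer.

Answer: 27

Derivation:
Step 0 (initial): 3 infected
Step 1: +7 new -> 10 infected
Step 2: +9 new -> 19 infected
Step 3: +7 new -> 26 infected
Step 4: +1 new -> 27 infected
Step 5: +0 new -> 27 infected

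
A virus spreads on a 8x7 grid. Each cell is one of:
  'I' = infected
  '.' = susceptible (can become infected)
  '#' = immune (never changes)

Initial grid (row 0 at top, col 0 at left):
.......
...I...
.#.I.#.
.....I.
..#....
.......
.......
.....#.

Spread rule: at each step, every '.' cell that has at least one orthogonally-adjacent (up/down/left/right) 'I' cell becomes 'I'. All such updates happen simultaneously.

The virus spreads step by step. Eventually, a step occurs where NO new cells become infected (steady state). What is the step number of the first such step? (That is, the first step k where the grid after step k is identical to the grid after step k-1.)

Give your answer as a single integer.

Answer: 9

Derivation:
Step 0 (initial): 3 infected
Step 1: +9 new -> 12 infected
Step 2: +10 new -> 22 infected
Step 3: +9 new -> 31 infected
Step 4: +9 new -> 40 infected
Step 5: +6 new -> 46 infected
Step 6: +3 new -> 49 infected
Step 7: +2 new -> 51 infected
Step 8: +1 new -> 52 infected
Step 9: +0 new -> 52 infected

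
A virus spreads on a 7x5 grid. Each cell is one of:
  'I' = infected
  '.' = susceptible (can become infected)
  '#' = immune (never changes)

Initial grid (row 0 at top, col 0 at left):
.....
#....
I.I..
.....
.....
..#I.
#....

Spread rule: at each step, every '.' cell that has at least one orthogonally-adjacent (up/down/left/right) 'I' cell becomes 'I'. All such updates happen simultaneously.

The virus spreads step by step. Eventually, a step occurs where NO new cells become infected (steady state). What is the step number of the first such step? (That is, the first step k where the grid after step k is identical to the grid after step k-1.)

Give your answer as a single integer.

Answer: 5

Derivation:
Step 0 (initial): 3 infected
Step 1: +8 new -> 11 infected
Step 2: +11 new -> 22 infected
Step 3: +7 new -> 29 infected
Step 4: +3 new -> 32 infected
Step 5: +0 new -> 32 infected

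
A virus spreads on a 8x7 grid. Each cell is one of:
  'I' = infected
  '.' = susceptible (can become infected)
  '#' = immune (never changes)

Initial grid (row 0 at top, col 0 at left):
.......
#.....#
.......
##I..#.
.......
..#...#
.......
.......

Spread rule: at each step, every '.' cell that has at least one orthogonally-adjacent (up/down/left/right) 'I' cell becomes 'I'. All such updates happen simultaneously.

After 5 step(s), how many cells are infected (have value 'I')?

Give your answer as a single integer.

Answer: 39

Derivation:
Step 0 (initial): 1 infected
Step 1: +3 new -> 4 infected
Step 2: +6 new -> 10 infected
Step 3: +9 new -> 19 infected
Step 4: +9 new -> 28 infected
Step 5: +11 new -> 39 infected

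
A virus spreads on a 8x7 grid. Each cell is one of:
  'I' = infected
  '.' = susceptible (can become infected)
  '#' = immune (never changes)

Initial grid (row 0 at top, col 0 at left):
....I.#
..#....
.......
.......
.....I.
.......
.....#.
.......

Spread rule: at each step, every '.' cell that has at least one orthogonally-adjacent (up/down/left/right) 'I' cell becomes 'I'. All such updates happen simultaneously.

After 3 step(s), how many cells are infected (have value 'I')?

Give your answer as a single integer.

Answer: 28

Derivation:
Step 0 (initial): 2 infected
Step 1: +7 new -> 9 infected
Step 2: +10 new -> 19 infected
Step 3: +9 new -> 28 infected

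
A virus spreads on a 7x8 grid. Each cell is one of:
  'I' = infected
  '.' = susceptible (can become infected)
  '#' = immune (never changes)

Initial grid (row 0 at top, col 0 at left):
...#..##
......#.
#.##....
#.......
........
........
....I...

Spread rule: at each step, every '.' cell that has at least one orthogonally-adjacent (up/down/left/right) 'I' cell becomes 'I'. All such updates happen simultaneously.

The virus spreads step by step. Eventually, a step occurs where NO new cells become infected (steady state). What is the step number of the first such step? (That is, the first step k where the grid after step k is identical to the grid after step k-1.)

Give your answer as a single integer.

Answer: 11

Derivation:
Step 0 (initial): 1 infected
Step 1: +3 new -> 4 infected
Step 2: +5 new -> 9 infected
Step 3: +7 new -> 16 infected
Step 4: +8 new -> 24 infected
Step 5: +7 new -> 31 infected
Step 6: +7 new -> 38 infected
Step 7: +4 new -> 42 infected
Step 8: +3 new -> 45 infected
Step 9: +2 new -> 47 infected
Step 10: +1 new -> 48 infected
Step 11: +0 new -> 48 infected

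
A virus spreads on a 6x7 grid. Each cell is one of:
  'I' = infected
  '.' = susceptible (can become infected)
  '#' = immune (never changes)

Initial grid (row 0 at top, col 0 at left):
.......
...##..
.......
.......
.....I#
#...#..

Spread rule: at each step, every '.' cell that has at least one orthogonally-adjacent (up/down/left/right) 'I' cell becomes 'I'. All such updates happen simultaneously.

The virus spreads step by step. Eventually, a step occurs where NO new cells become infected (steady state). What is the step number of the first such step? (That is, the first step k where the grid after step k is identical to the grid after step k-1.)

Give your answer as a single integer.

Answer: 10

Derivation:
Step 0 (initial): 1 infected
Step 1: +3 new -> 4 infected
Step 2: +5 new -> 9 infected
Step 3: +6 new -> 15 infected
Step 4: +6 new -> 21 infected
Step 5: +6 new -> 27 infected
Step 6: +4 new -> 31 infected
Step 7: +3 new -> 34 infected
Step 8: +2 new -> 36 infected
Step 9: +1 new -> 37 infected
Step 10: +0 new -> 37 infected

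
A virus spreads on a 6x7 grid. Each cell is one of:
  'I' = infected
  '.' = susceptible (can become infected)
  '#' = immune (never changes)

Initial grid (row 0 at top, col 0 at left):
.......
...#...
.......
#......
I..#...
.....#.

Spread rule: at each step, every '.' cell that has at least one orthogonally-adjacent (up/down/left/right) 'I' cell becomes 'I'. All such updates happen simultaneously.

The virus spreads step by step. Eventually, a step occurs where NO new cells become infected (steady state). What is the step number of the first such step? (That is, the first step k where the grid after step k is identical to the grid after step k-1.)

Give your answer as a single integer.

Step 0 (initial): 1 infected
Step 1: +2 new -> 3 infected
Step 2: +3 new -> 6 infected
Step 3: +3 new -> 9 infected
Step 4: +5 new -> 14 infected
Step 5: +6 new -> 20 infected
Step 6: +5 new -> 25 infected
Step 7: +5 new -> 30 infected
Step 8: +4 new -> 34 infected
Step 9: +3 new -> 37 infected
Step 10: +1 new -> 38 infected
Step 11: +0 new -> 38 infected

Answer: 11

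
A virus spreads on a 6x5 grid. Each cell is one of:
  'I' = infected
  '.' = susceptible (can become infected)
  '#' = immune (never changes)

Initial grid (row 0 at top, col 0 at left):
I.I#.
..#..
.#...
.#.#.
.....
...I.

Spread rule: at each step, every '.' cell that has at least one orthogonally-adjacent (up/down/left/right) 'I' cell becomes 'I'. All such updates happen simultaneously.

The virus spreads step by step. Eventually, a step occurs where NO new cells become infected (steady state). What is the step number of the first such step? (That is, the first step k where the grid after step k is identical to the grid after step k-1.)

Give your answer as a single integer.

Step 0 (initial): 3 infected
Step 1: +5 new -> 8 infected
Step 2: +5 new -> 13 infected
Step 3: +5 new -> 18 infected
Step 4: +3 new -> 21 infected
Step 5: +2 new -> 23 infected
Step 6: +2 new -> 25 infected
Step 7: +0 new -> 25 infected

Answer: 7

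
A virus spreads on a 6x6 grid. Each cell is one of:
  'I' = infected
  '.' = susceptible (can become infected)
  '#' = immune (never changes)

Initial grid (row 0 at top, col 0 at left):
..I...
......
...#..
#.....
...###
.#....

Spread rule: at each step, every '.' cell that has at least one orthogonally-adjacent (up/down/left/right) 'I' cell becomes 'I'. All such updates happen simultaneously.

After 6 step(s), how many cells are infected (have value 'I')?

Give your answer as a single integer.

Step 0 (initial): 1 infected
Step 1: +3 new -> 4 infected
Step 2: +5 new -> 9 infected
Step 3: +5 new -> 14 infected
Step 4: +6 new -> 20 infected
Step 5: +4 new -> 24 infected
Step 6: +3 new -> 27 infected

Answer: 27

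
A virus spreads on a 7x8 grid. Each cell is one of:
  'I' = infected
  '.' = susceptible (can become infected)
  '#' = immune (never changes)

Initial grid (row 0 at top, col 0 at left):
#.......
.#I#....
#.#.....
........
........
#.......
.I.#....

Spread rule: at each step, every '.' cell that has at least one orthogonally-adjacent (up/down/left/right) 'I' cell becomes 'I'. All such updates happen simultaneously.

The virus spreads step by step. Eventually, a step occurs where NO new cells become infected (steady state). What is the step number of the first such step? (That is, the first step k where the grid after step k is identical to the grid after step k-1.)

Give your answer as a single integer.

Answer: 10

Derivation:
Step 0 (initial): 2 infected
Step 1: +4 new -> 6 infected
Step 2: +4 new -> 10 infected
Step 3: +5 new -> 15 infected
Step 4: +7 new -> 22 infected
Step 5: +7 new -> 29 infected
Step 6: +8 new -> 37 infected
Step 7: +6 new -> 43 infected
Step 8: +4 new -> 47 infected
Step 9: +1 new -> 48 infected
Step 10: +0 new -> 48 infected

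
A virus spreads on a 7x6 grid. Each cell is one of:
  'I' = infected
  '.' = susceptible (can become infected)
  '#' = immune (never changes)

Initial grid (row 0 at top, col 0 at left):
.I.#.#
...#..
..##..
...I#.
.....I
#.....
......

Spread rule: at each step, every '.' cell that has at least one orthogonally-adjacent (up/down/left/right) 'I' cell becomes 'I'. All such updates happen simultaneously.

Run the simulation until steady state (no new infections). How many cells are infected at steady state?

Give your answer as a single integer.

Step 0 (initial): 3 infected
Step 1: +8 new -> 11 infected
Step 2: +9 new -> 20 infected
Step 3: +8 new -> 28 infected
Step 4: +4 new -> 32 infected
Step 5: +2 new -> 34 infected
Step 6: +1 new -> 35 infected
Step 7: +0 new -> 35 infected

Answer: 35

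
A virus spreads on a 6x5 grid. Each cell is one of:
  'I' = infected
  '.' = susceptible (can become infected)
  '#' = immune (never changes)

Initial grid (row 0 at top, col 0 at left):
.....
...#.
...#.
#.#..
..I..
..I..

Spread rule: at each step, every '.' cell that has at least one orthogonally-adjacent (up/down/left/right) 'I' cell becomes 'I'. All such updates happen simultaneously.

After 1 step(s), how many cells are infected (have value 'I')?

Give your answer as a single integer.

Answer: 6

Derivation:
Step 0 (initial): 2 infected
Step 1: +4 new -> 6 infected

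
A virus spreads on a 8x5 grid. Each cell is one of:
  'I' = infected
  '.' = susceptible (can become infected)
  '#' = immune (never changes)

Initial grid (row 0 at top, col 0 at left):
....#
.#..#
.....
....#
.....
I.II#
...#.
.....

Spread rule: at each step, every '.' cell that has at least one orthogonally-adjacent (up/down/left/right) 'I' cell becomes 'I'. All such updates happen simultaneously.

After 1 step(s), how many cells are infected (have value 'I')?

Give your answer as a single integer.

Answer: 9

Derivation:
Step 0 (initial): 3 infected
Step 1: +6 new -> 9 infected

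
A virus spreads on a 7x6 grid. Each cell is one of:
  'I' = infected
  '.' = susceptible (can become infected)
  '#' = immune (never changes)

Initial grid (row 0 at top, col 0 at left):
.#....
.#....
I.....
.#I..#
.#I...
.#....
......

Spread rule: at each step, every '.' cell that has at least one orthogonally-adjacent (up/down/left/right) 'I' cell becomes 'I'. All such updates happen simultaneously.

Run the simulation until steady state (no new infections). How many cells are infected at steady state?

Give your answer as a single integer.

Step 0 (initial): 3 infected
Step 1: +7 new -> 10 infected
Step 2: +8 new -> 18 infected
Step 3: +8 new -> 26 infected
Step 4: +6 new -> 32 infected
Step 5: +3 new -> 35 infected
Step 6: +1 new -> 36 infected
Step 7: +0 new -> 36 infected

Answer: 36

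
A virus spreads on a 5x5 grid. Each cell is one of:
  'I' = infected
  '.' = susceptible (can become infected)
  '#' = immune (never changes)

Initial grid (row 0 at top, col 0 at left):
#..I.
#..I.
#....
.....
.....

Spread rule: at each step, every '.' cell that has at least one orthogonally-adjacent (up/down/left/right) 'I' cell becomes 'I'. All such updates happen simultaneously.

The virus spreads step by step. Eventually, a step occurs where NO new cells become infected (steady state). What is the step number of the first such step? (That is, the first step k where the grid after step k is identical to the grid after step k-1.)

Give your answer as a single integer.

Step 0 (initial): 2 infected
Step 1: +5 new -> 7 infected
Step 2: +5 new -> 12 infected
Step 3: +4 new -> 16 infected
Step 4: +3 new -> 19 infected
Step 5: +2 new -> 21 infected
Step 6: +1 new -> 22 infected
Step 7: +0 new -> 22 infected

Answer: 7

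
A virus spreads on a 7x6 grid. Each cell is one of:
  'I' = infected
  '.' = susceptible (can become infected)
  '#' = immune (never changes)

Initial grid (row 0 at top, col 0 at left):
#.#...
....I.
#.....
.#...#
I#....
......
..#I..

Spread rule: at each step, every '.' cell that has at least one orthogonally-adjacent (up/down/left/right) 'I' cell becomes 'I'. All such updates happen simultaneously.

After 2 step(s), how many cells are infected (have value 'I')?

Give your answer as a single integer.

Answer: 23

Derivation:
Step 0 (initial): 3 infected
Step 1: +8 new -> 11 infected
Step 2: +12 new -> 23 infected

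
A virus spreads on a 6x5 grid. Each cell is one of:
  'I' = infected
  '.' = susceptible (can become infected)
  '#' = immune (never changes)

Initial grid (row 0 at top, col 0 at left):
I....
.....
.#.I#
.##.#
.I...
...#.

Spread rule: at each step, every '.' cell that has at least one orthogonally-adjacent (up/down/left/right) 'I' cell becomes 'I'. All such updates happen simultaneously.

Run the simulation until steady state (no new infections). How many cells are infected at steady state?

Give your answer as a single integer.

Answer: 24

Derivation:
Step 0 (initial): 3 infected
Step 1: +8 new -> 11 infected
Step 2: +10 new -> 21 infected
Step 3: +2 new -> 23 infected
Step 4: +1 new -> 24 infected
Step 5: +0 new -> 24 infected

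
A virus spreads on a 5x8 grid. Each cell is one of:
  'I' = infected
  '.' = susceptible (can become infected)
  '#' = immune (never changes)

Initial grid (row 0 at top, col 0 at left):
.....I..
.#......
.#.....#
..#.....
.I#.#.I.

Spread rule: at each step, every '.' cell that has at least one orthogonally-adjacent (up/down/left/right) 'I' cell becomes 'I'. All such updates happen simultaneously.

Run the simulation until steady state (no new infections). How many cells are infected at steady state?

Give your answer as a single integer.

Step 0 (initial): 3 infected
Step 1: +8 new -> 11 infected
Step 2: +9 new -> 20 infected
Step 3: +6 new -> 26 infected
Step 4: +5 new -> 31 infected
Step 5: +3 new -> 34 infected
Step 6: +0 new -> 34 infected

Answer: 34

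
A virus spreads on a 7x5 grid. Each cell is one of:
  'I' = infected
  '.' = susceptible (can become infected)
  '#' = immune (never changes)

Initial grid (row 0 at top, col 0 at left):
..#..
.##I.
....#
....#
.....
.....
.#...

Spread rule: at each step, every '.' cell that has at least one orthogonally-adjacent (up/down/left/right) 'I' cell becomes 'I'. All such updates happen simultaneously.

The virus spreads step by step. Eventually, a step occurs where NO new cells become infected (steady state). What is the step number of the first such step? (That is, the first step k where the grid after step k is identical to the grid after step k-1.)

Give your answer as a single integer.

Step 0 (initial): 1 infected
Step 1: +3 new -> 4 infected
Step 2: +3 new -> 7 infected
Step 3: +3 new -> 10 infected
Step 4: +5 new -> 15 infected
Step 5: +6 new -> 21 infected
Step 6: +5 new -> 26 infected
Step 7: +2 new -> 28 infected
Step 8: +1 new -> 29 infected
Step 9: +0 new -> 29 infected

Answer: 9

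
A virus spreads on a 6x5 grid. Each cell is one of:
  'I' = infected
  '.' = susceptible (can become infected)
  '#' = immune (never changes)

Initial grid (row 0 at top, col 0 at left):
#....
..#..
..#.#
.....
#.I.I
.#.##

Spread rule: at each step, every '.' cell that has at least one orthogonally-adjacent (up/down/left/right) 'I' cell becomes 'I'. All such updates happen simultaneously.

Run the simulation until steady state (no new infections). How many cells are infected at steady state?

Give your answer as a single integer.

Answer: 21

Derivation:
Step 0 (initial): 2 infected
Step 1: +5 new -> 7 infected
Step 2: +2 new -> 9 infected
Step 3: +3 new -> 12 infected
Step 4: +3 new -> 15 infected
Step 5: +4 new -> 19 infected
Step 6: +2 new -> 21 infected
Step 7: +0 new -> 21 infected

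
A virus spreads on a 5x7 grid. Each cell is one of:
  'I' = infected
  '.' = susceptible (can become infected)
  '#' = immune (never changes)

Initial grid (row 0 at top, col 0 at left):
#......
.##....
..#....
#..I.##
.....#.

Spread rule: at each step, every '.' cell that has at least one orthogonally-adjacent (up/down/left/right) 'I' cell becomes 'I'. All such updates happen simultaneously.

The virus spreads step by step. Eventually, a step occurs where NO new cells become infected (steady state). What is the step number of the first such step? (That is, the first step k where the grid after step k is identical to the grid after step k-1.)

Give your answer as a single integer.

Answer: 7

Derivation:
Step 0 (initial): 1 infected
Step 1: +4 new -> 5 infected
Step 2: +5 new -> 10 infected
Step 3: +5 new -> 15 infected
Step 4: +6 new -> 21 infected
Step 5: +4 new -> 25 infected
Step 6: +1 new -> 26 infected
Step 7: +0 new -> 26 infected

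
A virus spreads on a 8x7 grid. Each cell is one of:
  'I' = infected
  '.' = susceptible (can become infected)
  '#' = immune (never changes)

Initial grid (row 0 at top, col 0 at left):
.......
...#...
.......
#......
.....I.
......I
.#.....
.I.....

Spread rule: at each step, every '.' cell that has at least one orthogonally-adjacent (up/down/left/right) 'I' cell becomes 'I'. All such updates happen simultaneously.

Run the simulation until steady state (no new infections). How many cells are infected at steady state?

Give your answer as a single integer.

Answer: 53

Derivation:
Step 0 (initial): 3 infected
Step 1: +7 new -> 10 infected
Step 2: +10 new -> 20 infected
Step 3: +12 new -> 32 infected
Step 4: +8 new -> 40 infected
Step 5: +4 new -> 44 infected
Step 6: +3 new -> 47 infected
Step 7: +3 new -> 50 infected
Step 8: +2 new -> 52 infected
Step 9: +1 new -> 53 infected
Step 10: +0 new -> 53 infected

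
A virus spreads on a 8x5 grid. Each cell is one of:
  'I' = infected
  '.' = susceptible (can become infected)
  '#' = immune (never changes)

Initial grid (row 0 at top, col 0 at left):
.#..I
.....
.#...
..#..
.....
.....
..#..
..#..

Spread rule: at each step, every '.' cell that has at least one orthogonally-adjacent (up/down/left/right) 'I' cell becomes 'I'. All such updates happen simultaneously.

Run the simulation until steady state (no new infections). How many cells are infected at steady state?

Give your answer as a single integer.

Answer: 35

Derivation:
Step 0 (initial): 1 infected
Step 1: +2 new -> 3 infected
Step 2: +3 new -> 6 infected
Step 3: +3 new -> 9 infected
Step 4: +4 new -> 13 infected
Step 5: +3 new -> 16 infected
Step 6: +5 new -> 21 infected
Step 7: +5 new -> 26 infected
Step 8: +4 new -> 30 infected
Step 9: +2 new -> 32 infected
Step 10: +2 new -> 34 infected
Step 11: +1 new -> 35 infected
Step 12: +0 new -> 35 infected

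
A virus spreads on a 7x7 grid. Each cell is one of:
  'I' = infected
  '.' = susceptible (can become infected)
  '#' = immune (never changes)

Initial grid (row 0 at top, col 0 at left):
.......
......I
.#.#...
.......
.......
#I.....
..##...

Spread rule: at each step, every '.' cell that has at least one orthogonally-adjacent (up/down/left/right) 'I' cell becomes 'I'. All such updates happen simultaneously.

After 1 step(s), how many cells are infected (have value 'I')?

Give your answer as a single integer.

Step 0 (initial): 2 infected
Step 1: +6 new -> 8 infected

Answer: 8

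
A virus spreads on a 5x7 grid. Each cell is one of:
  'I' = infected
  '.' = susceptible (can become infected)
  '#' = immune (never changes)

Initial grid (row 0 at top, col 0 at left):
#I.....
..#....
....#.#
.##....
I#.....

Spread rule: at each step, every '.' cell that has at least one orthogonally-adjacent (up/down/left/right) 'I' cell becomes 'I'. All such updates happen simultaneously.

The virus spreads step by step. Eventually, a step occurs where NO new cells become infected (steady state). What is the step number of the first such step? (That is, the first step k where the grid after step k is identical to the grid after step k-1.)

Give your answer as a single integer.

Step 0 (initial): 2 infected
Step 1: +3 new -> 5 infected
Step 2: +4 new -> 9 infected
Step 3: +3 new -> 12 infected
Step 4: +3 new -> 15 infected
Step 5: +3 new -> 18 infected
Step 6: +4 new -> 22 infected
Step 7: +3 new -> 25 infected
Step 8: +2 new -> 27 infected
Step 9: +1 new -> 28 infected
Step 10: +0 new -> 28 infected

Answer: 10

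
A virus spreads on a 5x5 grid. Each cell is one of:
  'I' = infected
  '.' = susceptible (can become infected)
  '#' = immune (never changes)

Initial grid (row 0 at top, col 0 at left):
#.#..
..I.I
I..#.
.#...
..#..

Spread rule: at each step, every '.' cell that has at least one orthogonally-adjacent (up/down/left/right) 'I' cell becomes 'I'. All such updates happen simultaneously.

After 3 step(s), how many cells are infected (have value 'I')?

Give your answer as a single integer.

Answer: 19

Derivation:
Step 0 (initial): 3 infected
Step 1: +8 new -> 11 infected
Step 2: +5 new -> 16 infected
Step 3: +3 new -> 19 infected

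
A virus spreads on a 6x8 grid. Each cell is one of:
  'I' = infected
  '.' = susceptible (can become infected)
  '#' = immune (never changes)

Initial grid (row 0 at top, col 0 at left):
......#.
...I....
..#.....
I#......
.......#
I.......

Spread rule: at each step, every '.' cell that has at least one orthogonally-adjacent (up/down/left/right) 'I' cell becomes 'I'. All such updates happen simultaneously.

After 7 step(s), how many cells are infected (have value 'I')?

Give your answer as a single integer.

Answer: 44

Derivation:
Step 0 (initial): 3 infected
Step 1: +7 new -> 10 infected
Step 2: +10 new -> 20 infected
Step 3: +10 new -> 30 infected
Step 4: +5 new -> 35 infected
Step 5: +5 new -> 40 infected
Step 6: +3 new -> 43 infected
Step 7: +1 new -> 44 infected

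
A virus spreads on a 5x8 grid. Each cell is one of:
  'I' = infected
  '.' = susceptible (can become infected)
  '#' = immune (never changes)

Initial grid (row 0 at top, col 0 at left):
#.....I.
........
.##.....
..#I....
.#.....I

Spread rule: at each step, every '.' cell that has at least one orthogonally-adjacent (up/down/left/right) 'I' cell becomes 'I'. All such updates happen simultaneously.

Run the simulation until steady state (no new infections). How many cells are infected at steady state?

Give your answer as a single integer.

Step 0 (initial): 3 infected
Step 1: +8 new -> 11 infected
Step 2: +12 new -> 23 infected
Step 3: +4 new -> 27 infected
Step 4: +2 new -> 29 infected
Step 5: +2 new -> 31 infected
Step 6: +1 new -> 32 infected
Step 7: +1 new -> 33 infected
Step 8: +2 new -> 35 infected
Step 9: +0 new -> 35 infected

Answer: 35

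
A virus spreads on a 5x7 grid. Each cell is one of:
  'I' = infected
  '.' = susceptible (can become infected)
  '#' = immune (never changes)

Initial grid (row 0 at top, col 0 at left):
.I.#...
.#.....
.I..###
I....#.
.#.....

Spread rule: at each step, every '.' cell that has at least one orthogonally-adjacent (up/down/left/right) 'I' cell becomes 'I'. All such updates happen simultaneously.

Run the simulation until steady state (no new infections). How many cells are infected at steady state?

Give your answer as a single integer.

Step 0 (initial): 3 infected
Step 1: +6 new -> 9 infected
Step 2: +4 new -> 13 infected
Step 3: +3 new -> 16 infected
Step 4: +3 new -> 19 infected
Step 5: +3 new -> 22 infected
Step 6: +3 new -> 25 infected
Step 7: +2 new -> 27 infected
Step 8: +1 new -> 28 infected
Step 9: +0 new -> 28 infected

Answer: 28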